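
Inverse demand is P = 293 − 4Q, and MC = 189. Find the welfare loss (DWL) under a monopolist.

Perfect competition: P = MC = 189, so 293 − 4Q = 189 and Q = 26.
A monopolist chooses Q where MR = MC. MR = 293 − 8Q; setting this equal to 189 gives Q = 13 and P = 241.
DWL is the triangle between Q = 13 and Q = 26: ½·(26 − 13)·(241 − 189) = 338.

DWL = 338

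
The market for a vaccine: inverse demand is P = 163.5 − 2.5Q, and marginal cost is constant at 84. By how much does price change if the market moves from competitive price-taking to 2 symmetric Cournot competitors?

Under competition P = MC = 84, so Q = (163.5 − 84)/2.5 = 31.8.
In a 2-firm Cournot equilibrium, symmetry and the first-order condition give q = (163.5 − 84)/(7.5) = 10.6. So Q = 21.2 and P = 110.5.
Change in price: 110.5 − 84 = 26.5.

P rises by 26.5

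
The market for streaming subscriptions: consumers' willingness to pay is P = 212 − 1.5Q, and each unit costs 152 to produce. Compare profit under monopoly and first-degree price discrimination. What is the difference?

The monopolist equates marginal revenue to marginal cost: 212 − 3Q = 152, so Q = 20. From demand, P = 182.
Profit = (182 − 152)·20 = 600.
A perfectly discriminating monopolist sells every unit with P(Q) ≥ MC(Q), so output equals the competitive quantity Q = 40. Each buyer pays their reservation price, so CS = 0 and the firm captures all surplus.
PS equals the full surplus area, 1200. Profit = 1200 = 1200.
Change in profit: 1200 − 600 = 600.

π rises by 600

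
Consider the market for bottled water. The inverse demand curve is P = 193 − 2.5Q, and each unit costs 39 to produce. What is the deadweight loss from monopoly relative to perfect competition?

Under competition P = MC = 39, so Q = (193 − 39)/2.5 = 61.6.
The monopolist equates marginal revenue to marginal cost: 193 − 5Q = 39, so Q = 30.8. From demand, P = 116.
DWL is the triangle between Q = 30.8 and Q = 61.6: ½·(61.6 − 30.8)·(116 − 39) = 1185.8.

DWL = 1185.8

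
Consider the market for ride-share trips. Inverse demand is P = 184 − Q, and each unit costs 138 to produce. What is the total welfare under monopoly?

TS = 793.5

The monopolist equates marginal revenue to marginal cost: 184 − 2Q = 138, so Q = 23. From demand, P = 161.
CS = ½·(184 − 161)·23 = 264.5; PS = (161 − 138)·23 = 529; TS = 793.5.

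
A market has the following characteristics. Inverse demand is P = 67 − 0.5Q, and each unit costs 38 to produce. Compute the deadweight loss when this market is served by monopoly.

Competitive firms price at marginal cost: P = 38, giving Q = 58.
Monopoly sets MR = MC: 67 − Q = 38 ⇒ Q = 29, P = 67 − 0.5·29 = 52.5.
DWL is the triangle between Q = 29 and Q = 58: ½·(58 − 29)·(52.5 − 38) = 210.25.

DWL = 210.25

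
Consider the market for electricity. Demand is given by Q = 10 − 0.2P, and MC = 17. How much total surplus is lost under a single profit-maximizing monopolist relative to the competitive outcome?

DWL = 27.225

Inverting demand: P = 50 − 5Q.
Under competition P = MC = 17, so Q = (50 − 17)/5 = 6.6.
The monopolist equates marginal revenue to marginal cost: 50 − 10Q = 17, so Q = 3.3. From demand, P = 33.5.
DWL is the triangle between Q = 3.3 and Q = 6.6: ½·(6.6 − 3.3)·(33.5 − 17) = 27.225.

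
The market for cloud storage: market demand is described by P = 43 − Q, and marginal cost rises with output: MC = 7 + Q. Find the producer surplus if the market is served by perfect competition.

Competitive equilibrium sets price equal to marginal cost: 43 − Q = 7 + Q, so Q = 18 and P = 25.
PS = P·Q − VC(Q) = 25·18 − (7·18 + ½·1·18²) = 162.

PS = 162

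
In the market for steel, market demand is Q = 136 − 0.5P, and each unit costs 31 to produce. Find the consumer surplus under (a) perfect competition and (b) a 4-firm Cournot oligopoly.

Competition: CS = 14520.25; Cournot: CS = 9292.96

Inverting demand: P = 272 − 2Q.
Under competition P = MC = 31, so Q = (272 − 31)/2 = 120.5.
CS = ½·(272 − 31)·120.5 = 14520.25.
With 4 symmetric Cournot firms, each firm's FOC gives 272 − 10q = 31, so q = 24.1, Q = 4·24.1 = 96.4, and P = 79.2.
CS = ½·(272 − 79.2)·96.4 = 9292.96.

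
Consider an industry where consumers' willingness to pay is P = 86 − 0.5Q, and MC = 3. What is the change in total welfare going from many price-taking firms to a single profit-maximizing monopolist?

Under competition P = MC = 3, so Q = (86 − 3)/0.5 = 166.
CS = ½·(86 − 3)·166 = 6889; PS = (3 − 3)·166 = 0; TS = 6889.
The monopolist equates marginal revenue to marginal cost: 86 − Q = 3, so Q = 83. From demand, P = 44.5.
CS = ½·(86 − 44.5)·83 = 1722.25; PS = (44.5 − 3)·83 = 3444.5; TS = 5166.75.
Change in total welfare: 5166.75 − 6889 = −1722.25.

TS falls by 1722.25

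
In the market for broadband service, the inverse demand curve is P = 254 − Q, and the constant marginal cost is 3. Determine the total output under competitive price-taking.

Q = 251

Perfect competition: P = MC = 3, so 254 − Q = 3 and Q = 251.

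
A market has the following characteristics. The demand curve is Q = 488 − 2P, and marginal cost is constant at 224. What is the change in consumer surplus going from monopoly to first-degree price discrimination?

Inverting demand: P = 244 − 0.5Q.
Monopoly sets MR = MC: 244 − Q = 224 ⇒ Q = 20, P = 244 − 0.5·20 = 234.
CS = ½·(244 − 234)·20 = 100.
Under first-degree price discrimination the firm charges each unit its demand price and produces up to where P = MC, i.e. Q = 40. Consumer surplus is zero; producer surplus equals total surplus.
CS = 0.
Change in consumer surplus: 0 − 100 = −100.

CS falls by 100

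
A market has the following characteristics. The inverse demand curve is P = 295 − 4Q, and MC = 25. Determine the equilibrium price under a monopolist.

P = 160

The monopolist equates marginal revenue to marginal cost: 295 − 8Q = 25, so Q = 33.75. From demand, P = 160.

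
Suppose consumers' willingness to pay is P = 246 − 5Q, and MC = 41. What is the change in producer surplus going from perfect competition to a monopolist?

PS rises by 2101.25

Under competition P = MC = 41, so Q = (246 − 41)/5 = 41.
PS = (41 − 41)·41 = 0.
The monopolist equates marginal revenue to marginal cost: 246 − 10Q = 41, so Q = 20.5. From demand, P = 143.5.
PS = (143.5 − 41)·20.5 = 2101.25.
Change in producer surplus: 2101.25 − 0 = 2101.25.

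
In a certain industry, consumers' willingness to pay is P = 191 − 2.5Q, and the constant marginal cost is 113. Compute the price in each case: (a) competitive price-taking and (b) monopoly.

Competition: P = 113; Monopoly: P = 152

Under competition P = MC = 113, so Q = (191 − 113)/2.5 = 31.2.
A monopolist chooses Q where MR = MC. MR = 191 − 5Q; setting this equal to 113 gives Q = 15.6 and P = 152.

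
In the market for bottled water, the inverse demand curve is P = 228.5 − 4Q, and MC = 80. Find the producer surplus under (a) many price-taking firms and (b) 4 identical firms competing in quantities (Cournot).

Competition: PS = 0; Cournot: PS = 882.09

Under competition P = MC = 80, so Q = (228.5 − 80)/4 = 37.125.
PS = (80 − 80)·37.125 = 0.
Cournot with 4 identical firms: the symmetric best-response condition is 228.5 − 20q = 80. Each firm produces q = 7.425, total output Q = 29.7, price P = 109.7.
PS = (109.7 − 80)·29.7 = 882.09.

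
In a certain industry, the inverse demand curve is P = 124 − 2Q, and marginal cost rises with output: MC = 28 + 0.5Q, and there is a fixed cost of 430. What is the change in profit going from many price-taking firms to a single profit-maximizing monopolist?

Profit rises by 655.36

Under competition P = MC: 124 − 2Q = 28 + 0.5Q ⇒ Q = 38.4, P = 47.2.
Profit = 47.2·38.4 − (28·38.4 + ½·0.5·38.4²) − 430 = −61.36.
The monopolist equates marginal revenue to marginal cost: 124 − 4Q = 28 + 0.5Q, so Q = 64/3. From demand, P = 244/3.
Profit = 244/3·64/3 − (28·64/3 + ½·0.5·(64/3)²) − 430 = 594.
Change in profit: 594 − −61.36 = 655.36.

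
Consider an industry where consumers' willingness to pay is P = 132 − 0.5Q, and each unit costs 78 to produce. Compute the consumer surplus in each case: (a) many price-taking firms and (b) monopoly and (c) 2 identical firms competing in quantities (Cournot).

Perfect competition: P = MC = 78, so 132 − 0.5Q = 78 and Q = 108.
CS = ½·(132 − 78)·108 = 2916.
Monopoly sets MR = MC: 132 − Q = 78 ⇒ Q = 54, P = 132 − 0.5·54 = 105.
CS = ½·(132 − 105)·54 = 729.
With 2 symmetric Cournot firms, each firm's FOC gives 132 − 1.5q = 78, so q = 36, Q = 2·36 = 72, and P = 96.
CS = ½·(132 − 96)·72 = 1296.

Competition: CS = 2916; Monopoly: CS = 729; Cournot: CS = 1296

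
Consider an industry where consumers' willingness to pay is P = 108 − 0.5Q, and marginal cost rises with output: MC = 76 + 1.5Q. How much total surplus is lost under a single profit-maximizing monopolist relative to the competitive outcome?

Under competition P = MC: 108 − 0.5Q = 76 + 1.5Q ⇒ Q = 16, P = 100.
The monopolist equates marginal revenue to marginal cost: 108 − Q = 76 + 1.5Q, so Q = 12.8. From demand, P = 101.6.
CS = ½·(108 − 100)·16 = 64; PS = (100·16 − 76·16 − ½·1.5·16²) = 192; TS = 256.
CS = ½·(108 − 101.6)·12.8 = 40.96; PS = (101.6·12.8 − 76·12.8 − ½·1.5·12.8²) = 204.8; TS = 245.76.
DWL = 256 − 245.76 = 10.24.

DWL = 10.24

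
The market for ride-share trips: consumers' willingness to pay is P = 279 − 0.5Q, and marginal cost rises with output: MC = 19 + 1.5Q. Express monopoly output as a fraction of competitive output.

Q_m/Q_c = 0.8

Monopoly sets MR = MC: 279 − Q = 19 + 1.5Q ⇒ Q = 104, P = 279 − 0.5·104 = 227.
Under competition P = MC: 279 − 0.5Q = 19 + 1.5Q ⇒ Q = 130, P = 214.
Ratio Q_m/Q_c = 104/130 = 0.8.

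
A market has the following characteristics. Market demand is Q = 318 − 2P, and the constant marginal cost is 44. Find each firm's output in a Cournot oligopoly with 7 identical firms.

Inverting demand: P = 159 − 0.5Q.
In a 7-firm Cournot equilibrium, symmetry and the first-order condition give q = (159 − 44)/(4) = 28.75. So Q = 201.25 and P = 58.375.

q_i = 28.75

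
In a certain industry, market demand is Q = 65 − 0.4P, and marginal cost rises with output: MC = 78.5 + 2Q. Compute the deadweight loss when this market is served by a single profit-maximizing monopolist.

Inverting demand: P = 162.5 − 2.5Q.
Competitive equilibrium sets price equal to marginal cost: 162.5 − 2.5Q = 78.5 + 2Q, so Q = 56/3 and P = 695/6.
Monopoly sets MR = MC: 162.5 − 5Q = 78.5 + 2Q ⇒ Q = 12, P = 162.5 − 2.5·12 = 132.5.
CS = ½·(162.5 − 695/6)·56/3 = 3920/9; PS = (695/6·56/3 − 78.5·56/3 − ½·2·(56/3)²) = 3136/9; TS = 784.
CS = ½·(162.5 − 132.5)·12 = 180; PS = (132.5·12 − 78.5·12 − ½·2·12²) = 504; TS = 684.
DWL = 784 − 684 = 100.

DWL = 100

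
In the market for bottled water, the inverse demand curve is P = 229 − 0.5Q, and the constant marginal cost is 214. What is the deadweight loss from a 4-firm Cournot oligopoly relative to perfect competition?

Under competition P = MC = 214, so Q = (229 − 214)/0.5 = 30.
In a 4-firm Cournot equilibrium, symmetry and the first-order condition give q = (229 − 214)/(2.5) = 6. So Q = 24 and P = 217.
DWL is the triangle between Q = 24 and Q = 30: ½·(30 − 24)·(217 − 214) = 9.

DWL = 9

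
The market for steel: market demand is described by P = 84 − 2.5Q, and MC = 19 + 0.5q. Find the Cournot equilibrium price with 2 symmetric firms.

Cournot with 2 identical firms: the symmetric best-response condition is 84 − 7.5q = 19 + 0.5q. Each firm produces q = 8.125, total output Q = 16.25, price P = 43.375.

P = 43.375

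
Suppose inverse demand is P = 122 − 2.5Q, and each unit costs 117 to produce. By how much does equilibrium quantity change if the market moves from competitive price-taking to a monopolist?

Q falls by 1

Perfect competition: P = MC = 117, so 122 − 2.5Q = 117 and Q = 2.
The monopolist equates marginal revenue to marginal cost: 122 − 5Q = 117, so Q = 1. From demand, P = 119.5.
Change in equilibrium quantity: 1 − 2 = −1.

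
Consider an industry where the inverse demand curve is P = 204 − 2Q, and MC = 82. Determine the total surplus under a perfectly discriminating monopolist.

TS = 3721

A perfectly discriminating monopolist sells every unit with P(Q) ≥ MC(Q), so output equals the competitive quantity Q = 61. Each buyer pays their reservation price, so CS = 0 and the firm captures all surplus.
TS = 3721 (equal to competitive TS).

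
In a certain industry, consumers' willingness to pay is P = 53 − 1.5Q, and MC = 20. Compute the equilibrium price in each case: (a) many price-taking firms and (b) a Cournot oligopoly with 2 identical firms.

Competition: P = 20; Cournot: P = 31

Perfect competition: P = MC = 20, so 53 − 1.5Q = 20 and Q = 22.
With 2 symmetric Cournot firms, each firm's FOC gives 53 − 4.5q = 20, so q = 22/3, Q = 2·22/3 = 44/3, and P = 31.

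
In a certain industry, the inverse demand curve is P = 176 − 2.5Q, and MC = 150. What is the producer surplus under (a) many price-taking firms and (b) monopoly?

Perfect competition: P = MC = 150, so 176 − 2.5Q = 150 and Q = 10.4.
PS = (150 − 150)·10.4 = 0.
The monopolist equates marginal revenue to marginal cost: 176 − 5Q = 150, so Q = 5.2. From demand, P = 163.
PS = (163 − 150)·5.2 = 67.6.

Competition: PS = 0; Monopoly: PS = 67.6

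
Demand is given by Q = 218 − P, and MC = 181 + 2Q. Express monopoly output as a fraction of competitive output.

Inverting demand: P = 218 − Q.
A monopolist chooses Q where MR = MC. MR = 218 − 2Q; setting this equal to 181 + 2Q gives Q = 9.25 and P = 208.75.
Competitive equilibrium sets price equal to marginal cost: 218 − Q = 181 + 2Q, so Q = 37/3 and P = 617/3.
Ratio Q_m/Q_c = 9.25/(37/3) = 0.75.

Q_m/Q_c = 0.75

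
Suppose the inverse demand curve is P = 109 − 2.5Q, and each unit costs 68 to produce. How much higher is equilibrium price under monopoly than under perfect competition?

Equilibrium price rises by 20.5

Perfect competition: P = MC = 68, so 109 − 2.5Q = 68 and Q = 16.4.
Monopoly sets MR = MC: 109 − 5Q = 68 ⇒ Q = 8.2, P = 109 − 2.5·8.2 = 88.5.
Change in equilibrium price: 88.5 − 68 = 20.5.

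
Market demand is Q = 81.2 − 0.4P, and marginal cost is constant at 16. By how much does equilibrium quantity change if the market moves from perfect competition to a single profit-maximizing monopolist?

Q falls by 37.4

Inverting demand: P = 203 − 2.5Q.
Perfect competition: P = MC = 16, so 203 − 2.5Q = 16 and Q = 74.8.
The monopolist equates marginal revenue to marginal cost: 203 − 5Q = 16, so Q = 37.4. From demand, P = 109.5.
Change in equilibrium quantity: 37.4 − 74.8 = −37.4.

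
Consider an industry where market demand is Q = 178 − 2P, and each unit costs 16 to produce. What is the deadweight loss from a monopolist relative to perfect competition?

DWL = 1332.25

Inverting demand: P = 89 − 0.5Q.
Under competition P = MC = 16, so Q = (89 − 16)/0.5 = 146.
The monopolist equates marginal revenue to marginal cost: 89 − Q = 16, so Q = 73. From demand, P = 52.5.
DWL is the triangle between Q = 73 and Q = 146: ½·(146 − 73)·(52.5 − 16) = 1332.25.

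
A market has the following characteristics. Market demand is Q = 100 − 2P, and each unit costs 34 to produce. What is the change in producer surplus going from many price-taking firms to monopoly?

Inverting demand: P = 50 − 0.5Q.
Competitive firms price at marginal cost: P = 34, giving Q = 32.
PS = (34 − 34)·32 = 0.
The monopolist equates marginal revenue to marginal cost: 50 − Q = 34, so Q = 16. From demand, P = 42.
PS = (42 − 34)·16 = 128.
Change in producer surplus: 128 − 0 = 128.

Producer surplus rises by 128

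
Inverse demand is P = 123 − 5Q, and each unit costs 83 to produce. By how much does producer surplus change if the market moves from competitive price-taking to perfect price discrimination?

Competitive firms price at marginal cost: P = 83, giving Q = 8.
PS = (83 − 83)·8 = 0.
A perfectly discriminating monopolist sells every unit with P(Q) ≥ MC(Q), so output equals the competitive quantity Q = 8. Each buyer pays their reservation price, so CS = 0 and the firm captures all surplus.
PS = ½·(123 − 83)·8 = 160.
Change in producer surplus: 160 − 0 = 160.

Producer surplus rises by 160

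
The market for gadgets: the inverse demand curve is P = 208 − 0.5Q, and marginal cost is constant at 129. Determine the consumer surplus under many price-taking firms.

CS = 6241

Under competition P = MC = 129, so Q = (208 − 129)/0.5 = 158.
CS = ½·(208 − 129)·158 = 6241.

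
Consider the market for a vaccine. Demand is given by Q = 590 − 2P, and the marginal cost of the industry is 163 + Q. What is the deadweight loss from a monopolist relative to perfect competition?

Inverting demand: P = 295 − 0.5Q.
Under competition P = MC: 295 − 0.5Q = 163 + Q ⇒ Q = 88, P = 251.
The monopolist equates marginal revenue to marginal cost: 295 − Q = 163 + Q, so Q = 66. From demand, P = 262.
CS = ½·(295 − 251)·88 = 1936; PS = (251·88 − 163·88 − ½·1·88²) = 3872; TS = 5808.
CS = ½·(295 − 262)·66 = 1089; PS = (262·66 − 163·66 − ½·1·66²) = 4356; TS = 5445.
DWL = 5808 − 5445 = 363.

DWL = 363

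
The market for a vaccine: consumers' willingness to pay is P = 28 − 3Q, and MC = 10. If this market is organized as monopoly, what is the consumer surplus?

CS = 13.5

The monopolist equates marginal revenue to marginal cost: 28 − 6Q = 10, so Q = 3. From demand, P = 19.
CS = ½·(28 − 19)·3 = 13.5.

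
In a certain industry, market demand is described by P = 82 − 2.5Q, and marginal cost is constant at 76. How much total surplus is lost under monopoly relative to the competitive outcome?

DWL = 1.8

Under competition P = MC = 76, so Q = (82 − 76)/2.5 = 2.4.
Monopoly sets MR = MC: 82 − 5Q = 76 ⇒ Q = 1.2, P = 82 − 2.5·1.2 = 79.
DWL is the triangle between Q = 1.2 and Q = 2.4: ½·(2.4 − 1.2)·(79 − 76) = 1.8.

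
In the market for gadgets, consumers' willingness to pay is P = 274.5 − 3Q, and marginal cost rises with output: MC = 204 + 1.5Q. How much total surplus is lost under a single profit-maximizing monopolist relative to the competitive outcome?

Competitive equilibrium sets price equal to marginal cost: 274.5 − 3Q = 204 + 1.5Q, so Q = 47/3 and P = 227.5.
The monopolist equates marginal revenue to marginal cost: 274.5 − 6Q = 204 + 1.5Q, so Q = 9.4. From demand, P = 246.3.
CS = ½·(274.5 − 227.5)·47/3 = 2209/6; PS = (227.5·47/3 − 204·47/3 − ½·1.5·(47/3)²) = 2209/12; TS = 552.25.
CS = ½·(274.5 − 246.3)·9.4 = 132.54; PS = (246.3·9.4 − 204·9.4 − ½·1.5·9.4²) = 331.35; TS = 463.89.
DWL = 552.25 − 463.89 = 88.36.

DWL = 88.36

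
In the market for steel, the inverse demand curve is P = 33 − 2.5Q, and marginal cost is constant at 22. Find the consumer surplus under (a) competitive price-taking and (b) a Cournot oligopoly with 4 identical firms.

Under competition P = MC = 22, so Q = (33 − 22)/2.5 = 4.4.
CS = ½·(33 − 22)·4.4 = 24.2.
In a 4-firm Cournot equilibrium, symmetry and the first-order condition give q = (33 − 22)/(12.5) = 0.88. So Q = 3.52 and P = 24.2.
CS = ½·(33 − 24.2)·3.52 = 15.488.

Competition: CS = 24.2; Cournot: CS = 15.488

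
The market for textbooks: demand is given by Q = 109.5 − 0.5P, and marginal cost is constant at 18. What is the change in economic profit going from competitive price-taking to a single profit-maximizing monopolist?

Inverting demand: P = 219 − 2Q.
Under competition P = MC = 18, so Q = (219 − 18)/2 = 100.5.
Profit = (18 − 18)·100.5 = 0.
Monopoly sets MR = MC: 219 − 4Q = 18 ⇒ Q = 50.25, P = 219 − 2·50.25 = 118.5.
Profit = (118.5 − 18)·50.25 = 5050.125.
Change in economic profit: 5050.125 − 0 = 5050.125.

Economic profit rises by 5050.125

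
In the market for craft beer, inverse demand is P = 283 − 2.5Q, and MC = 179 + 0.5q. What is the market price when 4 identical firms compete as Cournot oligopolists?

In a 4-firm Cournot equilibrium, symmetry and the first-order condition give q = (283 − 179)/(13) = 8. So Q = 32 and P = 203.

P = 203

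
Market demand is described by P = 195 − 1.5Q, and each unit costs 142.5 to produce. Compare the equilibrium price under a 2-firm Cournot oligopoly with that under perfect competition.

Cournot with 2 identical firms: the symmetric best-response condition is 195 − 4.5q = 142.5. Each firm produces q = 35/3, total output Q = 70/3, price P = 160.
Under competition P = MC = 142.5, so Q = (195 − 142.5)/1.5 = 35.

Cournot: P = 160; Competition: P = 142.5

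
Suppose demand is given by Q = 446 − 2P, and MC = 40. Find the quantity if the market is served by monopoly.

Q = 183

Inverting demand: P = 223 − 0.5Q.
A monopolist chooses Q where MR = MC. MR = 223 − Q; setting this equal to 40 gives Q = 183 and P = 131.5.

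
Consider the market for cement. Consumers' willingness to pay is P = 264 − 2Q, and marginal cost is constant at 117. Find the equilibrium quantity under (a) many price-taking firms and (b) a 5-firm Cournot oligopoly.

Competition: Q = 73.5; Cournot: Q = 61.25

Perfect competition: P = MC = 117, so 264 − 2Q = 117 and Q = 73.5.
Cournot with 5 identical firms: the symmetric best-response condition is 264 − 12q = 117. Each firm produces q = 12.25, total output Q = 61.25, price P = 141.5.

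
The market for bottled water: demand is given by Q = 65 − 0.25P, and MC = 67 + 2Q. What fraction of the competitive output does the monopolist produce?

Inverting demand: P = 260 − 4Q.
A monopolist chooses Q where MR = MC. MR = 260 − 8Q; setting this equal to 67 + 2Q gives Q = 19.3 and P = 182.8.
Competitive equilibrium sets price equal to marginal cost: 260 − 4Q = 67 + 2Q, so Q = 193/6 and P = 394/3.
Ratio Q_m/Q_c = 19.3/(193/6) = 0.6.

Q_m/Q_c = 0.6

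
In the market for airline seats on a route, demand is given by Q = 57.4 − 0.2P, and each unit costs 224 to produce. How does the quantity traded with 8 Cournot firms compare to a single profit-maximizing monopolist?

Cournot: Q = 11.2; Monopoly: Q = 6.3

Inverting demand: P = 287 − 5Q.
In a 8-firm Cournot equilibrium, symmetry and the first-order condition give q = (287 − 224)/(45) = 1.4. So Q = 11.2 and P = 231.
Monopoly sets MR = MC: 287 − 10Q = 224 ⇒ Q = 6.3, P = 287 − 5·6.3 = 255.5.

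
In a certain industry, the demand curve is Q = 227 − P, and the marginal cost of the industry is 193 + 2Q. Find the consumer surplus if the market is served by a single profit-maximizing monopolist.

CS = 36.125

Inverting demand: P = 227 − Q.
Monopoly sets MR = MC: 227 − 2Q = 193 + 2Q ⇒ Q = 8.5, P = 227 − 8.5 = 218.5.
CS = ½·(227 − 218.5)·8.5 = 36.125.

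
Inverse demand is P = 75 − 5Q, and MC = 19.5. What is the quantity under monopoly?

A monopolist chooses Q where MR = MC. MR = 75 − 10Q; setting this equal to 19.5 gives Q = 5.55 and P = 47.25.

Q = 5.55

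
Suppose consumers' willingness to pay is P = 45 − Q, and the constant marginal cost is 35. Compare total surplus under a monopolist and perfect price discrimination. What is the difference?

TS rises by 12.5

A monopolist chooses Q where MR = MC. MR = 45 − 2Q; setting this equal to 35 gives Q = 5 and P = 40.
CS = ½·(45 − 40)·5 = 12.5; PS = (40 − 35)·5 = 25; TS = 37.5.
With perfect price discrimination, output is the efficient level Q = 10 (where demand meets MC), but every buyer pays their willingness to pay: CS = 0 and PS = total surplus.
TS = 50 (equal to competitive TS).
Change in total surplus: 50 − 37.5 = 12.5.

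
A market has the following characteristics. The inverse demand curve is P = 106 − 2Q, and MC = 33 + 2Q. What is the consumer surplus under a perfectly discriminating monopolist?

Under first-degree price discrimination the firm charges each unit its demand price and produces up to where P = MC, i.e. Q = 18.25. Consumer surplus is zero; producer surplus equals total surplus.
CS = 0.

CS = 0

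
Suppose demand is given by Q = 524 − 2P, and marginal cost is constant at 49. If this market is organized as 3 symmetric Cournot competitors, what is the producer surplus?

PS = 17013.375

Inverting demand: P = 262 − 0.5Q.
In a 3-firm Cournot equilibrium, symmetry and the first-order condition give q = (262 − 49)/(2) = 106.5. So Q = 319.5 and P = 102.25.
PS = (102.25 − 49)·319.5 = 17013.375.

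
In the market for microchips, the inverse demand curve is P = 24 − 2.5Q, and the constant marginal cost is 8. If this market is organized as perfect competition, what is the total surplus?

TS = 51.2

Perfect competition: P = MC = 8, so 24 − 2.5Q = 8 and Q = 6.4.
CS = ½·(24 − 8)·6.4 = 51.2; PS = (8 − 8)·6.4 = 0; TS = 51.2.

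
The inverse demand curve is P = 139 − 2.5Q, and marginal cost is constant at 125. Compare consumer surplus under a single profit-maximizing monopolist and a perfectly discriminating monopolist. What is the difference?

A monopolist chooses Q where MR = MC. MR = 139 − 5Q; setting this equal to 125 gives Q = 2.8 and P = 132.
CS = ½·(139 − 132)·2.8 = 9.8.
A perfectly discriminating monopolist sells every unit with P(Q) ≥ MC(Q), so output equals the competitive quantity Q = 5.6. Each buyer pays their reservation price, so CS = 0 and the firm captures all surplus.
CS = 0.
Change in consumer surplus: 0 − 9.8 = −9.8.

Consumer surplus falls by 9.8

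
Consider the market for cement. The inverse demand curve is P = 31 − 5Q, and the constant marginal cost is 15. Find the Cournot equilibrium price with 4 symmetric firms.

P = 18.2

In a 4-firm Cournot equilibrium, symmetry and the first-order condition give q = (31 − 15)/(25) = 0.64. So Q = 2.56 and P = 18.2.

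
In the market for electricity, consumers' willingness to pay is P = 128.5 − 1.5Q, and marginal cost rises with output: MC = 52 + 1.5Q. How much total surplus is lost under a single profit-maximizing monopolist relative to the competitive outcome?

DWL = 108.375

Competitive equilibrium sets price equal to marginal cost: 128.5 − 1.5Q = 52 + 1.5Q, so Q = 25.5 and P = 90.25.
The monopolist equates marginal revenue to marginal cost: 128.5 − 3Q = 52 + 1.5Q, so Q = 17. From demand, P = 103.
CS = ½·(128.5 − 90.25)·25.5 = 7803/16; PS = (90.25·25.5 − 52·25.5 − ½·1.5·25.5²) = 7803/16; TS = 975.375.
CS = ½·(128.5 − 103)·17 = 216.75; PS = (103·17 − 52·17 − ½·1.5·17²) = 650.25; TS = 867.
DWL = 975.375 − 867 = 108.375.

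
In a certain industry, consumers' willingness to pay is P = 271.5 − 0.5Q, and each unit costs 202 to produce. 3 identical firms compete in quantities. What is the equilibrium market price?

With 3 symmetric Cournot firms, each firm's FOC gives 271.5 − 2q = 202, so q = 34.75, Q = 3·34.75 = 104.25, and P = 219.375.

P = 219.375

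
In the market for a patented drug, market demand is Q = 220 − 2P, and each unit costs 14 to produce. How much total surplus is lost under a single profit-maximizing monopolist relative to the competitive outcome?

Inverting demand: P = 110 − 0.5Q.
Under competition P = MC = 14, so Q = (110 − 14)/0.5 = 192.
The monopolist equates marginal revenue to marginal cost: 110 − Q = 14, so Q = 96. From demand, P = 62.
DWL is the triangle between Q = 96 and Q = 192: ½·(192 − 96)·(62 − 14) = 2304.

DWL = 2304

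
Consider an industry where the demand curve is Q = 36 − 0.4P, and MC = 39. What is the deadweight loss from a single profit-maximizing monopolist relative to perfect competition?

DWL = 130.05

Inverting demand: P = 90 − 2.5Q.
Competitive firms price at marginal cost: P = 39, giving Q = 20.4.
A monopolist chooses Q where MR = MC. MR = 90 − 5Q; setting this equal to 39 gives Q = 10.2 and P = 64.5.
DWL is the triangle between Q = 10.2 and Q = 20.4: ½·(20.4 − 10.2)·(64.5 − 39) = 130.05.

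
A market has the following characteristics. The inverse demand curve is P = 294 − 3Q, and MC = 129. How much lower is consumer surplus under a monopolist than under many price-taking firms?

Consumer surplus falls by 3403.125

Competitive firms price at marginal cost: P = 129, giving Q = 55.
CS = ½·(294 − 129)·55 = 4537.5.
A monopolist chooses Q where MR = MC. MR = 294 − 6Q; setting this equal to 129 gives Q = 27.5 and P = 211.5.
CS = ½·(294 − 211.5)·27.5 = 1134.375.
Change in consumer surplus: 1134.375 − 4537.5 = −3403.125.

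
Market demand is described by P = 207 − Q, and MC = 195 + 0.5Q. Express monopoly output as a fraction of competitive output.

Monopoly sets MR = MC: 207 − 2Q = 195 + 0.5Q ⇒ Q = 4.8, P = 207 − 4.8 = 202.2.
Under competition P = MC: 207 − Q = 195 + 0.5Q ⇒ Q = 8, P = 199.
Ratio Q_m/Q_c = 4.8/8 = 0.6.

Q_m/Q_c = 0.6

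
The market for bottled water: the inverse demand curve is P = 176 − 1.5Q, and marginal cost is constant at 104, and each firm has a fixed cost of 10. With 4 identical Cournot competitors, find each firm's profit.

π_i = 128.24

With 4 symmetric Cournot firms, each firm's FOC gives 176 − 7.5q = 104, so q = 9.6, Q = 4·9.6 = 38.4, and P = 118.4.
Each firm's profit = (118.4 − 104)·9.6 − 10 = 128.24.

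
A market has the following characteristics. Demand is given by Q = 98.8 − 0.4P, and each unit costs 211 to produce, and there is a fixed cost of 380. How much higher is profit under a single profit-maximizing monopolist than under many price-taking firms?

π rises by 129.6

Inverting demand: P = 247 − 2.5Q.
Competitive firms price at marginal cost: P = 211, giving Q = 14.4.
Profit = (211 − 211)·14.4 − 380 = −380.
A monopolist chooses Q where MR = MC. MR = 247 − 5Q; setting this equal to 211 gives Q = 7.2 and P = 229.
Profit = (229 − 211)·7.2 − 380 = −250.4.
Change in profit: −250.4 − −380 = 129.6.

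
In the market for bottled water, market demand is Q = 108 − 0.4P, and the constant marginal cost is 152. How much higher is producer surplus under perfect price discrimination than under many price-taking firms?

Producer surplus rises by 2784.8

Inverting demand: P = 270 − 2.5Q.
Perfect competition: P = MC = 152, so 270 − 2.5Q = 152 and Q = 47.2.
PS = (152 − 152)·47.2 = 0.
With perfect price discrimination, output is the efficient level Q = 47.2 (where demand meets MC), but every buyer pays their willingness to pay: CS = 0 and PS = total surplus.
PS = ½·(270 − 152)·47.2 = 2784.8.
Change in producer surplus: 2784.8 − 0 = 2784.8.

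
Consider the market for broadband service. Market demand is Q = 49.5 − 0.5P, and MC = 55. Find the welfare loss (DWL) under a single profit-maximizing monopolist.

DWL = 121

Inverting demand: P = 99 − 2Q.
Perfect competition: P = MC = 55, so 99 − 2Q = 55 and Q = 22.
Monopoly sets MR = MC: 99 − 4Q = 55 ⇒ Q = 11, P = 99 − 2·11 = 77.
DWL is the triangle between Q = 11 and Q = 22: ½·(22 − 11)·(77 − 55) = 121.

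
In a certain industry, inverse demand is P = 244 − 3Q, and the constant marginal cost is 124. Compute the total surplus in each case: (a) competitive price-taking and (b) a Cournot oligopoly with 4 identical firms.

Competition: TS = 2400; Cournot: TS = 2304

Perfect competition: P = MC = 124, so 244 − 3Q = 124 and Q = 40.
CS = ½·(244 − 124)·40 = 2400; PS = (124 − 124)·40 = 0; TS = 2400.
With 4 symmetric Cournot firms, each firm's FOC gives 244 − 15q = 124, so q = 8, Q = 4·8 = 32, and P = 148.
CS = ½·(244 − 148)·32 = 1536; PS = (148 − 124)·32 = 768; TS = 2304.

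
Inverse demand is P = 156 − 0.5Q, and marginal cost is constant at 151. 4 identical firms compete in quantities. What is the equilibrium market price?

P = 152

Cournot with 4 identical firms: the symmetric best-response condition is 156 − 2.5q = 151. Each firm produces q = 2, total output Q = 8, price P = 152.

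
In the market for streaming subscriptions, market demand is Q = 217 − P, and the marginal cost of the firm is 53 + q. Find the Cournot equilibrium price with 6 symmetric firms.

Inverting demand: P = 217 − Q.
With 6 symmetric Cournot firms, each firm's FOC gives 217 − 7q = 53 + q, so q = 20.5, Q = 6·20.5 = 123, and P = 94.

P = 94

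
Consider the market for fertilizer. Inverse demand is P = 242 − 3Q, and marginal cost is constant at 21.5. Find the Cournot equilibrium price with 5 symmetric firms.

In a 5-firm Cournot equilibrium, symmetry and the first-order condition give q = (242 − 21.5)/(18) = 12.25. So Q = 61.25 and P = 58.25.

P = 58.25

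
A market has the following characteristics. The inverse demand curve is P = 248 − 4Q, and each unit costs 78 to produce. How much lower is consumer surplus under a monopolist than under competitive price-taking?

Consumer surplus falls by 2709.375

Competitive firms price at marginal cost: P = 78, giving Q = 42.5.
CS = ½·(248 − 78)·42.5 = 3612.5.
The monopolist equates marginal revenue to marginal cost: 248 − 8Q = 78, so Q = 21.25. From demand, P = 163.
CS = ½·(248 − 163)·21.25 = 903.125.
Change in consumer surplus: 903.125 − 3612.5 = −2709.375.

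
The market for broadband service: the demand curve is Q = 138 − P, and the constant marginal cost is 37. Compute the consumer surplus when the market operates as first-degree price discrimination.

Inverting demand: P = 138 − Q.
A perfectly discriminating monopolist sells every unit with P(Q) ≥ MC(Q), so output equals the competitive quantity Q = 101. Each buyer pays their reservation price, so CS = 0 and the firm captures all surplus.
CS = 0.

CS = 0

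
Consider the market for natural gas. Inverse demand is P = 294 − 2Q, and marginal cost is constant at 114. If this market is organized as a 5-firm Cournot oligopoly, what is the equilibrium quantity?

Q = 75

With 5 symmetric Cournot firms, each firm's FOC gives 294 − 12q = 114, so q = 15, Q = 5·15 = 75, and P = 144.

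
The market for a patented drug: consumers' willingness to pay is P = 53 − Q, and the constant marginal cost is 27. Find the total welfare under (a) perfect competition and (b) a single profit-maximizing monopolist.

Perfect competition: P = MC = 27, so 53 − Q = 27 and Q = 26.
CS = ½·(53 − 27)·26 = 338; PS = (27 − 27)·26 = 0; TS = 338.
A monopolist chooses Q where MR = MC. MR = 53 − 2Q; setting this equal to 27 gives Q = 13 and P = 40.
CS = ½·(53 − 40)·13 = 84.5; PS = (40 − 27)·13 = 169; TS = 253.5.

Competition: TS = 338; Monopoly: TS = 253.5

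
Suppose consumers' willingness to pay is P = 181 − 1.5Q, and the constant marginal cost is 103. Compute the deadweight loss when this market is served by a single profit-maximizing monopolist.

DWL = 507

Perfect competition: P = MC = 103, so 181 − 1.5Q = 103 and Q = 52.
The monopolist equates marginal revenue to marginal cost: 181 − 3Q = 103, so Q = 26. From demand, P = 142.
DWL is the triangle between Q = 26 and Q = 52: ½·(52 − 26)·(142 − 103) = 507.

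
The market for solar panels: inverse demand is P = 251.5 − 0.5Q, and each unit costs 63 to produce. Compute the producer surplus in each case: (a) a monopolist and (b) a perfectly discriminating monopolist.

Monopoly sets MR = MC: 251.5 − Q = 63 ⇒ Q = 188.5, P = 251.5 − 0.5·188.5 = 157.25.
PS = (157.25 − 63)·188.5 = 17766.125.
With perfect price discrimination, output is the efficient level Q = 377 (where demand meets MC), but every buyer pays their willingness to pay: CS = 0 and PS = total surplus.
PS = ½·(251.5 − 63)·377 = 35532.25.

Monopoly: PS = 17766.125; Perfect PD: PS = 35532.25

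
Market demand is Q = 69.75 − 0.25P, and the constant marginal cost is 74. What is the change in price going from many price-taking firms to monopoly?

Inverting demand: P = 279 − 4Q.
Under competition P = MC = 74, so Q = (279 − 74)/4 = 51.25.
The monopolist equates marginal revenue to marginal cost: 279 − 8Q = 74, so Q = 25.625. From demand, P = 176.5.
Change in price: 176.5 − 74 = 102.5.

Price rises by 102.5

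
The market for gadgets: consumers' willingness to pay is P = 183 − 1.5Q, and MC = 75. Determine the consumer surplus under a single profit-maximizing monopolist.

The monopolist equates marginal revenue to marginal cost: 183 − 3Q = 75, so Q = 36. From demand, P = 129.
CS = ½·(183 − 129)·36 = 972.

CS = 972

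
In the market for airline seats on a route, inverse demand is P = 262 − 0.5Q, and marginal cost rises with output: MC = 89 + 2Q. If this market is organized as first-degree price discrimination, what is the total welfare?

TS = 5985.8

With perfect price discrimination, output is the efficient level Q = 69.2 (where demand meets MC), but every buyer pays their willingness to pay: CS = 0 and PS = total surplus.
TS = 5985.8 (equal to competitive TS).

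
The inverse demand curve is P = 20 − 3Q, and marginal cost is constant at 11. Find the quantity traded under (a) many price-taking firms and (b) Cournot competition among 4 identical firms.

Competitive firms price at marginal cost: P = 11, giving Q = 3.
Cournot with 4 identical firms: the symmetric best-response condition is 20 − 15q = 11. Each firm produces q = 0.6, total output Q = 2.4, price P = 12.8.

Competition: Q = 3; Cournot: Q = 2.4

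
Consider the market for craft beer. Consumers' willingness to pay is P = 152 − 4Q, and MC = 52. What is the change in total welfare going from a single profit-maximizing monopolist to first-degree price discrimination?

A monopolist chooses Q where MR = MC. MR = 152 − 8Q; setting this equal to 52 gives Q = 12.5 and P = 102.
CS = ½·(152 − 102)·12.5 = 312.5; PS = (102 − 52)·12.5 = 625; TS = 937.5.
With perfect price discrimination, output is the efficient level Q = 25 (where demand meets MC), but every buyer pays their willingness to pay: CS = 0 and PS = total surplus.
TS = 1250 (equal to competitive TS).
Change in total welfare: 1250 − 937.5 = 312.5.

Total welfare rises by 312.5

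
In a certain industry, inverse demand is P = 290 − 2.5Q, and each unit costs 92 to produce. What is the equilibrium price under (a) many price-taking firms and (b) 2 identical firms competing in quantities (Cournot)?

Competition: P = 92; Cournot: P = 158

Perfect competition: P = MC = 92, so 290 − 2.5Q = 92 and Q = 79.2.
In a 2-firm Cournot equilibrium, symmetry and the first-order condition give q = (290 − 92)/(7.5) = 26.4. So Q = 52.8 and P = 158.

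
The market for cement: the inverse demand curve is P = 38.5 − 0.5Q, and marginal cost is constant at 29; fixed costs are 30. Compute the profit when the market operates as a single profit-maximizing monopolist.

Profit = 15.125

The monopolist equates marginal revenue to marginal cost: 38.5 − Q = 29, so Q = 9.5. From demand, P = 33.75.
Profit = (33.75 − 29)·9.5 − 30 = 15.125.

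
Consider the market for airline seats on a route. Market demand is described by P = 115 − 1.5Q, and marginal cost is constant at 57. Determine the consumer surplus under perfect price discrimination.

CS = 0

A perfectly discriminating monopolist sells every unit with P(Q) ≥ MC(Q), so output equals the competitive quantity Q = 116/3. Each buyer pays their reservation price, so CS = 0 and the firm captures all surplus.
CS = 0.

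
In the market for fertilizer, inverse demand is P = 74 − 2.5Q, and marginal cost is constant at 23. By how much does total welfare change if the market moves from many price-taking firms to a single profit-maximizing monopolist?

Competitive firms price at marginal cost: P = 23, giving Q = 20.4.
CS = ½·(74 − 23)·20.4 = 520.2; PS = (23 − 23)·20.4 = 0; TS = 520.2.
Monopoly sets MR = MC: 74 − 5Q = 23 ⇒ Q = 10.2, P = 74 − 2.5·10.2 = 48.5.
CS = ½·(74 − 48.5)·10.2 = 130.05; PS = (48.5 − 23)·10.2 = 260.1; TS = 390.15.
Change in total welfare: 390.15 − 520.2 = −130.05.

TS falls by 130.05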